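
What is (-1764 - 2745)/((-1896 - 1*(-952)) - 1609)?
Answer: 1503/851 ≈ 1.7662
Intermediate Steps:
(-1764 - 2745)/((-1896 - 1*(-952)) - 1609) = -4509/((-1896 + 952) - 1609) = -4509/(-944 - 1609) = -4509/(-2553) = -4509*(-1/2553) = 1503/851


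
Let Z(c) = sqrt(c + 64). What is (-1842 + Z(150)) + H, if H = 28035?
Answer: 26193 + sqrt(214) ≈ 26208.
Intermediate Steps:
Z(c) = sqrt(64 + c)
(-1842 + Z(150)) + H = (-1842 + sqrt(64 + 150)) + 28035 = (-1842 + sqrt(214)) + 28035 = 26193 + sqrt(214)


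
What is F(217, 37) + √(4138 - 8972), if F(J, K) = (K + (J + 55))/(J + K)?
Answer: 309/254 + I*√4834 ≈ 1.2165 + 69.527*I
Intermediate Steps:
F(J, K) = (55 + J + K)/(J + K) (F(J, K) = (K + (55 + J))/(J + K) = (55 + J + K)/(J + K))
F(217, 37) + √(4138 - 8972) = (55 + 217 + 37)/(217 + 37) + √(4138 - 8972) = 309/254 + √(-4834) = (1/254)*309 + I*√4834 = 309/254 + I*√4834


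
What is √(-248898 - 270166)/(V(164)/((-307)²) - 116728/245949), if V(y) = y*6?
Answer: -23180447301*I*√129766/5379741728 ≈ -1552.2*I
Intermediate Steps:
V(y) = 6*y
√(-248898 - 270166)/(V(164)/((-307)²) - 116728/245949) = √(-248898 - 270166)/((6*164)/((-307)²) - 116728/245949) = √(-519064)/(984/94249 - 116728*1/245949) = (2*I*√129766)/(984*(1/94249) - 116728/245949) = (2*I*√129766)/(984/94249 - 116728/245949) = (2*I*√129766)/(-10759483456/23180447301) = (2*I*√129766)*(-23180447301/10759483456) = -23180447301*I*√129766/5379741728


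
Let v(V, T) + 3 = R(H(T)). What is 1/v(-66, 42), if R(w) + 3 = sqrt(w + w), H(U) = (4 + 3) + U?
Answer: 3/31 + 7*sqrt(2)/62 ≈ 0.25644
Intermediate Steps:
H(U) = 7 + U
R(w) = -3 + sqrt(2)*sqrt(w) (R(w) = -3 + sqrt(w + w) = -3 + sqrt(2*w) = -3 + sqrt(2)*sqrt(w))
v(V, T) = -6 + sqrt(2)*sqrt(7 + T) (v(V, T) = -3 + (-3 + sqrt(2)*sqrt(7 + T)) = -6 + sqrt(2)*sqrt(7 + T))
1/v(-66, 42) = 1/(-6 + sqrt(14 + 2*42)) = 1/(-6 + sqrt(14 + 84)) = 1/(-6 + sqrt(98)) = 1/(-6 + 7*sqrt(2))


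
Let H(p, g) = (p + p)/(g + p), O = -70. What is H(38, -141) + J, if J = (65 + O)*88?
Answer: -45396/103 ≈ -440.74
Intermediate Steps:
H(p, g) = 2*p/(g + p) (H(p, g) = (2*p)/(g + p) = 2*p/(g + p))
J = -440 (J = (65 - 70)*88 = -5*88 = -440)
H(38, -141) + J = 2*38/(-141 + 38) - 440 = 2*38/(-103) - 440 = 2*38*(-1/103) - 440 = -76/103 - 440 = -45396/103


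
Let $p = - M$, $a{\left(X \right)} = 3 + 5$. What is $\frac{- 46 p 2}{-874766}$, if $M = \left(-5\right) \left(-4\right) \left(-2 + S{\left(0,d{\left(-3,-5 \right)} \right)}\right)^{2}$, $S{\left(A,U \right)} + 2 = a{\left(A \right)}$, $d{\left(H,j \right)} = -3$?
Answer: $- \frac{14720}{437383} \approx -0.033655$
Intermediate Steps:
$a{\left(X \right)} = 8$
$S{\left(A,U \right)} = 6$ ($S{\left(A,U \right)} = -2 + 8 = 6$)
$M = 320$ ($M = \left(-5\right) \left(-4\right) \left(-2 + 6\right)^{2} = 20 \cdot 4^{2} = 20 \cdot 16 = 320$)
$p = -320$ ($p = \left(-1\right) 320 = -320$)
$\frac{- 46 p 2}{-874766} = \frac{\left(-46\right) \left(-320\right) 2}{-874766} = 14720 \cdot 2 \left(- \frac{1}{874766}\right) = 29440 \left(- \frac{1}{874766}\right) = - \frac{14720}{437383}$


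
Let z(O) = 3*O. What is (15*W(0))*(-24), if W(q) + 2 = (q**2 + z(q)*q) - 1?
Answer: 1080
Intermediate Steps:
W(q) = -3 + 4*q**2 (W(q) = -2 + ((q**2 + (3*q)*q) - 1) = -2 + ((q**2 + 3*q**2) - 1) = -2 + (4*q**2 - 1) = -2 + (-1 + 4*q**2) = -3 + 4*q**2)
(15*W(0))*(-24) = (15*(-3 + 4*0**2))*(-24) = (15*(-3 + 4*0))*(-24) = (15*(-3 + 0))*(-24) = (15*(-3))*(-24) = -45*(-24) = 1080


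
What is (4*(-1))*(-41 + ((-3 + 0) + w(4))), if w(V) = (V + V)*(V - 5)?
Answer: 208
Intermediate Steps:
w(V) = 2*V*(-5 + V) (w(V) = (2*V)*(-5 + V) = 2*V*(-5 + V))
(4*(-1))*(-41 + ((-3 + 0) + w(4))) = (4*(-1))*(-41 + ((-3 + 0) + 2*4*(-5 + 4))) = -4*(-41 + (-3 + 2*4*(-1))) = -4*(-41 + (-3 - 8)) = -4*(-41 - 11) = -4*(-52) = 208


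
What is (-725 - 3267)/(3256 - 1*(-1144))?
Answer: -499/550 ≈ -0.90727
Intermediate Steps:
(-725 - 3267)/(3256 - 1*(-1144)) = -3992/(3256 + 1144) = -3992/4400 = -3992*1/4400 = -499/550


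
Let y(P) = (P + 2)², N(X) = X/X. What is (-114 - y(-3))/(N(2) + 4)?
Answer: -23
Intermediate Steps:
N(X) = 1
y(P) = (2 + P)²
(-114 - y(-3))/(N(2) + 4) = (-114 - (2 - 3)²)/(1 + 4) = (-114 - 1*(-1)²)/5 = (-114 - 1*1)/5 = (-114 - 1)/5 = (⅕)*(-115) = -23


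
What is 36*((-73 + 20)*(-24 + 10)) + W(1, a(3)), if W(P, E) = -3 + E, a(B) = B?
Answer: 26712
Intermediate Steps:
36*((-73 + 20)*(-24 + 10)) + W(1, a(3)) = 36*((-73 + 20)*(-24 + 10)) + (-3 + 3) = 36*(-53*(-14)) + 0 = 36*742 + 0 = 26712 + 0 = 26712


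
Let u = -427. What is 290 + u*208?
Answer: -88526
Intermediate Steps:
290 + u*208 = 290 - 427*208 = 290 - 88816 = -88526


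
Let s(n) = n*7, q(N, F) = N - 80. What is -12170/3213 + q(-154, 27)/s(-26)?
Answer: -8039/3213 ≈ -2.5020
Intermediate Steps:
q(N, F) = -80 + N
s(n) = 7*n
-12170/3213 + q(-154, 27)/s(-26) = -12170/3213 + (-80 - 154)/((7*(-26))) = -12170*1/3213 - 234/(-182) = -12170/3213 - 234*(-1/182) = -12170/3213 + 9/7 = -8039/3213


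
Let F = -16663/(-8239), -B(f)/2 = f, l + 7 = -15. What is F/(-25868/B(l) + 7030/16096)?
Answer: -134103824/38953805499 ≈ -0.0034426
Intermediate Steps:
l = -22 (l = -7 - 15 = -22)
B(f) = -2*f
F = 16663/8239 (F = -16663*(-1/8239) = 16663/8239 ≈ 2.0225)
F/(-25868/B(l) + 7030/16096) = 16663/(8239*(-25868/((-2*(-22))) + 7030/16096)) = 16663/(8239*(-25868/44 + 7030*(1/16096))) = 16663/(8239*(-25868*1/44 + 3515/8048)) = 16663/(8239*(-6467/11 + 3515/8048)) = 16663/(8239*(-52007751/88528)) = (16663/8239)*(-88528/52007751) = -134103824/38953805499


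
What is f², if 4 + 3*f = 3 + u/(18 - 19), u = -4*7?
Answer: 81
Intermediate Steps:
u = -28
f = 9 (f = -4/3 + (3 - 28/(18 - 19))/3 = -4/3 + (3 - 28/(-1))/3 = -4/3 + (3 - 1*(-28))/3 = -4/3 + (3 + 28)/3 = -4/3 + (⅓)*31 = -4/3 + 31/3 = 9)
f² = 9² = 81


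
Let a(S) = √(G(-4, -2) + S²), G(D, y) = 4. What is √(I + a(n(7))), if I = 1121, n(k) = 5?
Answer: √(1121 + √29) ≈ 33.562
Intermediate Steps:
a(S) = √(4 + S²)
√(I + a(n(7))) = √(1121 + √(4 + 5²)) = √(1121 + √(4 + 25)) = √(1121 + √29)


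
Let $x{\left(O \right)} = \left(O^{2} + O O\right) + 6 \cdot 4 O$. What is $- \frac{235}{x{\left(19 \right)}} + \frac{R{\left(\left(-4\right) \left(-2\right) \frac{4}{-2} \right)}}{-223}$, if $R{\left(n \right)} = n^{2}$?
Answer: $- \frac{353973}{262694} \approx -1.3475$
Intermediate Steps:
$x{\left(O \right)} = 2 O^{2} + 24 O$ ($x{\left(O \right)} = \left(O^{2} + O^{2}\right) + 24 O = 2 O^{2} + 24 O$)
$- \frac{235}{x{\left(19 \right)}} + \frac{R{\left(\left(-4\right) \left(-2\right) \frac{4}{-2} \right)}}{-223} = - \frac{235}{2 \cdot 19 \left(12 + 19\right)} + \frac{\left(\left(-4\right) \left(-2\right) \frac{4}{-2}\right)^{2}}{-223} = - \frac{235}{2 \cdot 19 \cdot 31} + \left(8 \cdot 4 \left(- \frac{1}{2}\right)\right)^{2} \left(- \frac{1}{223}\right) = - \frac{235}{1178} + \left(8 \left(-2\right)\right)^{2} \left(- \frac{1}{223}\right) = \left(-235\right) \frac{1}{1178} + \left(-16\right)^{2} \left(- \frac{1}{223}\right) = - \frac{235}{1178} + 256 \left(- \frac{1}{223}\right) = - \frac{235}{1178} - \frac{256}{223} = - \frac{353973}{262694}$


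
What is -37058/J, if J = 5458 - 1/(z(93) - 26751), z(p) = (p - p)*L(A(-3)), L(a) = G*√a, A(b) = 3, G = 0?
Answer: -141619794/20858137 ≈ -6.7897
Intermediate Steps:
L(a) = 0 (L(a) = 0*√a = 0)
z(p) = 0 (z(p) = (p - p)*0 = 0*0 = 0)
J = 146006959/26751 (J = 5458 - 1/(0 - 26751) = 5458 - 1/(-26751) = 5458 - 1*(-1/26751) = 5458 + 1/26751 = 146006959/26751 ≈ 5458.0)
-37058/J = -37058/146006959/26751 = -37058*26751/146006959 = -141619794/20858137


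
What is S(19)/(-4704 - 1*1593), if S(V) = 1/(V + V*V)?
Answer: -1/2392860 ≈ -4.1791e-7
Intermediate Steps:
S(V) = 1/(V + V²)
S(19)/(-4704 - 1*1593) = (1/(19*(1 + 19)))/(-4704 - 1*1593) = ((1/19)/20)/(-4704 - 1593) = ((1/19)*(1/20))/(-6297) = (1/380)*(-1/6297) = -1/2392860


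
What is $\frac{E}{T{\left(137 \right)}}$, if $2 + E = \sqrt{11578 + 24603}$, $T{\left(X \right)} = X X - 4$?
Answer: $- \frac{2}{18765} + \frac{\sqrt{36181}}{18765} \approx 0.01003$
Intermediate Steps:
$T{\left(X \right)} = -4 + X^{2}$ ($T{\left(X \right)} = X^{2} - 4 = -4 + X^{2}$)
$E = -2 + \sqrt{36181}$ ($E = -2 + \sqrt{11578 + 24603} = -2 + \sqrt{36181} \approx 188.21$)
$\frac{E}{T{\left(137 \right)}} = \frac{-2 + \sqrt{36181}}{-4 + 137^{2}} = \frac{-2 + \sqrt{36181}}{-4 + 18769} = \frac{-2 + \sqrt{36181}}{18765} = \left(-2 + \sqrt{36181}\right) \frac{1}{18765} = - \frac{2}{18765} + \frac{\sqrt{36181}}{18765}$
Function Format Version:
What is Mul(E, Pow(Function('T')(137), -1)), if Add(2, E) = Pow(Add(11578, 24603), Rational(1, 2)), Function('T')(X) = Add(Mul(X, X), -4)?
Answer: Add(Rational(-2, 18765), Mul(Rational(1, 18765), Pow(36181, Rational(1, 2)))) ≈ 0.010030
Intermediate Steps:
Function('T')(X) = Add(-4, Pow(X, 2)) (Function('T')(X) = Add(Pow(X, 2), -4) = Add(-4, Pow(X, 2)))
E = Add(-2, Pow(36181, Rational(1, 2))) (E = Add(-2, Pow(Add(11578, 24603), Rational(1, 2))) = Add(-2, Pow(36181, Rational(1, 2))) ≈ 188.21)
Mul(E, Pow(Function('T')(137), -1)) = Mul(Add(-2, Pow(36181, Rational(1, 2))), Pow(Add(-4, Pow(137, 2)), -1)) = Mul(Add(-2, Pow(36181, Rational(1, 2))), Pow(Add(-4, 18769), -1)) = Mul(Add(-2, Pow(36181, Rational(1, 2))), Pow(18765, -1)) = Mul(Add(-2, Pow(36181, Rational(1, 2))), Rational(1, 18765)) = Add(Rational(-2, 18765), Mul(Rational(1, 18765), Pow(36181, Rational(1, 2))))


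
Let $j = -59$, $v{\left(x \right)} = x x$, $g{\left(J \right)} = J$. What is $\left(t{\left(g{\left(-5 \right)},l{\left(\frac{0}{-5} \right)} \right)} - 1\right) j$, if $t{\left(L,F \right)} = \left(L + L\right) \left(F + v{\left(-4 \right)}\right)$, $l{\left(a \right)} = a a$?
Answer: $9499$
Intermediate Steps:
$v{\left(x \right)} = x^{2}$
$l{\left(a \right)} = a^{2}$
$t{\left(L,F \right)} = 2 L \left(16 + F\right)$ ($t{\left(L,F \right)} = \left(L + L\right) \left(F + \left(-4\right)^{2}\right) = 2 L \left(F + 16\right) = 2 L \left(16 + F\right)$)
$\left(t{\left(g{\left(-5 \right)},l{\left(\frac{0}{-5} \right)} \right)} - 1\right) j = \left(2 \left(-5\right) \left(16 + \left(\frac{0}{-5}\right)^{2}\right) - 1\right) \left(-59\right) = \left(2 \left(-5\right) \left(16 + \left(0 \left(- \frac{1}{5}\right)\right)^{2}\right) - 1\right) \left(-59\right) = \left(2 \left(-5\right) \left(16 + 0^{2}\right) - 1\right) \left(-59\right) = \left(2 \left(-5\right) \left(16 + 0\right) - 1\right) \left(-59\right) = \left(2 \left(-5\right) 16 - 1\right) \left(-59\right) = \left(-160 - 1\right) \left(-59\right) = \left(-161\right) \left(-59\right) = 9499$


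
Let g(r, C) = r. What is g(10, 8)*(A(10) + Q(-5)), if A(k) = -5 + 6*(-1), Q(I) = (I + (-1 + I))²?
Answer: 1100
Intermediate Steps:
Q(I) = (-1 + 2*I)²
A(k) = -11 (A(k) = -5 - 6 = -11)
g(10, 8)*(A(10) + Q(-5)) = 10*(-11 + (-1 + 2*(-5))²) = 10*(-11 + (-1 - 10)²) = 10*(-11 + (-11)²) = 10*(-11 + 121) = 10*110 = 1100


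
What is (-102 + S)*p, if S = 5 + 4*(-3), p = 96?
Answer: -10464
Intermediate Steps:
S = -7 (S = 5 - 12 = -7)
(-102 + S)*p = (-102 - 7)*96 = -109*96 = -10464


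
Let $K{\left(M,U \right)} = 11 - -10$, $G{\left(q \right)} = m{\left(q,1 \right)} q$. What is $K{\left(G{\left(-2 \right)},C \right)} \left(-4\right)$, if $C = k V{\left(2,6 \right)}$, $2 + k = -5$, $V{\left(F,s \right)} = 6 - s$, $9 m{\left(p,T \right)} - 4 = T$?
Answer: $-84$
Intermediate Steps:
$m{\left(p,T \right)} = \frac{4}{9} + \frac{T}{9}$
$k = -7$ ($k = -2 - 5 = -7$)
$G{\left(q \right)} = \frac{5 q}{9}$ ($G{\left(q \right)} = \left(\frac{4}{9} + \frac{1}{9} \cdot 1\right) q = \left(\frac{4}{9} + \frac{1}{9}\right) q = \frac{5 q}{9}$)
$C = 0$ ($C = - 7 \left(6 - 6\right) = \left(-7\right) 0 = 0$)
$K{\left(M,U \right)} = 21$ ($K{\left(M,U \right)} = 11 + 10 = 21$)
$K{\left(G{\left(-2 \right)},C \right)} \left(-4\right) = 21 \left(-4\right) = -84$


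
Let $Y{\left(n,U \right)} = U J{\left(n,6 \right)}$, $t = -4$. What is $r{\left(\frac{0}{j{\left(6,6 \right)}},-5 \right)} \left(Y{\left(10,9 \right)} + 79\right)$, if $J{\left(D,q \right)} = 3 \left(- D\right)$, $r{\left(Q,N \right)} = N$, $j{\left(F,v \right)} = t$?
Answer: $955$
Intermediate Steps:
$j{\left(F,v \right)} = -4$
$J{\left(D,q \right)} = - 3 D$
$Y{\left(n,U \right)} = - 3 U n$ ($Y{\left(n,U \right)} = U \left(- 3 n\right) = - 3 U n$)
$r{\left(\frac{0}{j{\left(6,6 \right)}},-5 \right)} \left(Y{\left(10,9 \right)} + 79\right) = - 5 \left(\left(-3\right) 9 \cdot 10 + 79\right) = - 5 \left(-270 + 79\right) = \left(-5\right) \left(-191\right) = 955$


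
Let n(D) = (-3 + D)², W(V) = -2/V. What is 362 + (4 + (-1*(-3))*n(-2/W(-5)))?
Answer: 558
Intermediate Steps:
362 + (4 + (-1*(-3))*n(-2/W(-5))) = 362 + (4 + (-1*(-3))*(-3 - 2/((-2/(-5))))²) = 362 + (4 + 3*(-3 - 2/((-2*(-⅕))))²) = 362 + (4 + 3*(-3 - 2/⅖)²) = 362 + (4 + 3*(-3 - 2*5/2)²) = 362 + (4 + 3*(-3 - 5)²) = 362 + (4 + 3*(-8)²) = 362 + (4 + 3*64) = 362 + (4 + 192) = 362 + 196 = 558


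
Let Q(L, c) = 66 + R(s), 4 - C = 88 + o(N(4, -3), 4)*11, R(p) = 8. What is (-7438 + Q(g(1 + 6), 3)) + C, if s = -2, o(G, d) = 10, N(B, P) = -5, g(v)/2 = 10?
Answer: -7558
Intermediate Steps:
g(v) = 20 (g(v) = 2*10 = 20)
C = -194 (C = 4 - (88 + 10*11) = 4 - (88 + 110) = 4 - 1*198 = 4 - 198 = -194)
Q(L, c) = 74 (Q(L, c) = 66 + 8 = 74)
(-7438 + Q(g(1 + 6), 3)) + C = (-7438 + 74) - 194 = -7364 - 194 = -7558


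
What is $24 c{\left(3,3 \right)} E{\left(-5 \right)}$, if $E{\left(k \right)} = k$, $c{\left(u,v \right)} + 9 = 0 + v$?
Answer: $720$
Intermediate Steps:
$c{\left(u,v \right)} = -9 + v$ ($c{\left(u,v \right)} = -9 + \left(0 + v\right) = -9 + v$)
$24 c{\left(3,3 \right)} E{\left(-5 \right)} = 24 \left(-9 + 3\right) \left(-5\right) = 24 \left(-6\right) \left(-5\right) = \left(-144\right) \left(-5\right) = 720$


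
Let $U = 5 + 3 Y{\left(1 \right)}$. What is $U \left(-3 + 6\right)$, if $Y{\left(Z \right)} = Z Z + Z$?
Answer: $33$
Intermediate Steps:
$Y{\left(Z \right)} = Z + Z^{2}$ ($Y{\left(Z \right)} = Z^{2} + Z = Z + Z^{2}$)
$U = 11$ ($U = 5 + 3 \cdot 1 \left(1 + 1\right) = 5 + 3 \cdot 1 \cdot 2 = 5 + 3 \cdot 2 = 5 + 6 = 11$)
$U \left(-3 + 6\right) = 11 \left(-3 + 6\right) = 11 \cdot 3 = 33$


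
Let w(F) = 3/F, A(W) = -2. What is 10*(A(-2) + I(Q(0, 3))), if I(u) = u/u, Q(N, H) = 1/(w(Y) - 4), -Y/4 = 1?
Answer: -10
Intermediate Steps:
Y = -4 (Y = -4*1 = -4)
Q(N, H) = -4/19 (Q(N, H) = 1/(3/(-4) - 4) = 1/(3*(-1/4) - 4) = 1/(-3/4 - 4) = 1/(-19/4) = -4/19)
I(u) = 1
10*(A(-2) + I(Q(0, 3))) = 10*(-2 + 1) = 10*(-1) = -10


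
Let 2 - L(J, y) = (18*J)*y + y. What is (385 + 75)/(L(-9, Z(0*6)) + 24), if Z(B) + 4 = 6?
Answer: 115/87 ≈ 1.3218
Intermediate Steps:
Z(B) = 2 (Z(B) = -4 + 6 = 2)
L(J, y) = 2 - y - 18*J*y (L(J, y) = 2 - ((18*J)*y + y) = 2 - (18*J*y + y) = 2 - (y + 18*J*y) = 2 + (-y - 18*J*y) = 2 - y - 18*J*y)
(385 + 75)/(L(-9, Z(0*6)) + 24) = (385 + 75)/((2 - 1*2 - 18*(-9)*2) + 24) = 460/((2 - 2 + 324) + 24) = 460/(324 + 24) = 460/348 = 460*(1/348) = 115/87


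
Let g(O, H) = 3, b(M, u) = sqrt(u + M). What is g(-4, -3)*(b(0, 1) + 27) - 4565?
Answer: -4481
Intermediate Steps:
b(M, u) = sqrt(M + u)
g(-4, -3)*(b(0, 1) + 27) - 4565 = 3*(sqrt(0 + 1) + 27) - 4565 = 3*(sqrt(1) + 27) - 4565 = 3*(1 + 27) - 4565 = 3*28 - 4565 = 84 - 4565 = -4481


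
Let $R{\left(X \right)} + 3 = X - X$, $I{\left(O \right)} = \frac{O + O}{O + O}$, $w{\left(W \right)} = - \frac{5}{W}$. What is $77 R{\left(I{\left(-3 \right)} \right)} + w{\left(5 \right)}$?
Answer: $-232$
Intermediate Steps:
$I{\left(O \right)} = 1$ ($I{\left(O \right)} = \frac{2 O}{2 O} = 2 O \frac{1}{2 O} = 1$)
$R{\left(X \right)} = -3$ ($R{\left(X \right)} = -3 + \left(X - X\right) = -3 + 0 = -3$)
$77 R{\left(I{\left(-3 \right)} \right)} + w{\left(5 \right)} = 77 \left(-3\right) - \frac{5}{5} = -231 - 1 = -232$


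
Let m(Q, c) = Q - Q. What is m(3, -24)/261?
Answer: 0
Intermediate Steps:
m(Q, c) = 0
m(3, -24)/261 = 0/261 = 0*(1/261) = 0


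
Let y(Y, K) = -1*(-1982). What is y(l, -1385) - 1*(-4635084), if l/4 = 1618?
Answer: 4637066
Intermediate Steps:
l = 6472 (l = 4*1618 = 6472)
y(Y, K) = 1982
y(l, -1385) - 1*(-4635084) = 1982 - 1*(-4635084) = 1982 + 4635084 = 4637066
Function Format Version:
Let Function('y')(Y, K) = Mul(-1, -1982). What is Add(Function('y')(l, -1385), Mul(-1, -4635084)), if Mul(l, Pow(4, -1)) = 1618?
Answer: 4637066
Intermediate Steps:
l = 6472 (l = Mul(4, 1618) = 6472)
Function('y')(Y, K) = 1982
Add(Function('y')(l, -1385), Mul(-1, -4635084)) = Add(1982, Mul(-1, -4635084)) = Add(1982, 4635084) = 4637066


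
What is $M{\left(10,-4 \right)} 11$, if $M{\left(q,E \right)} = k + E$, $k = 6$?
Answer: $22$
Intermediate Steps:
$M{\left(q,E \right)} = 6 + E$
$M{\left(10,-4 \right)} 11 = \left(6 - 4\right) 11 = 2 \cdot 11 = 22$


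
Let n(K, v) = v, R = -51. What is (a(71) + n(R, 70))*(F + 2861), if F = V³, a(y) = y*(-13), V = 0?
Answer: -2440433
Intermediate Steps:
a(y) = -13*y
F = 0 (F = 0³ = 0)
(a(71) + n(R, 70))*(F + 2861) = (-13*71 + 70)*(0 + 2861) = (-923 + 70)*2861 = -853*2861 = -2440433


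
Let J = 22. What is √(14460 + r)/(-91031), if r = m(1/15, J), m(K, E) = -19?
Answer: -√14441/91031 ≈ -0.0013201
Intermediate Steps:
r = -19
√(14460 + r)/(-91031) = √(14460 - 19)/(-91031) = √14441*(-1/91031) = -√14441/91031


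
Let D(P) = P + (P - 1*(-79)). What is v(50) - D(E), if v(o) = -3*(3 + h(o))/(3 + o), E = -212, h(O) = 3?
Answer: 18267/53 ≈ 344.66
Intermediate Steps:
v(o) = -18/(3 + o) (v(o) = -3*(3 + 3)/(3 + o) = -18/(3 + o))
D(P) = 79 + 2*P (D(P) = P + (P + 79) = P + (79 + P) = 79 + 2*P)
v(50) - D(E) = -18/(3 + 50) - (79 + 2*(-212)) = -18/53 - (79 - 424) = -18*1/53 - 1*(-345) = -18/53 + 345 = 18267/53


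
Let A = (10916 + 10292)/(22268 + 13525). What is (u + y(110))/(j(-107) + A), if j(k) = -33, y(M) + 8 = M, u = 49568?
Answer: -1777838310/1159961 ≈ -1532.7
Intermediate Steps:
y(M) = -8 + M
A = 21208/35793 ≈ 0.59252
(u + y(110))/(j(-107) + A) = (49568 + (-8 + 110))/(-33 + 21208/35793) = (49568 + 102)/(-1159961/35793) = 49670*(-35793/1159961) = -1777838310/1159961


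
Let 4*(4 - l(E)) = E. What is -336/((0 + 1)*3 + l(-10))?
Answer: -672/19 ≈ -35.368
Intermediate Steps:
l(E) = 4 - E/4
-336/((0 + 1)*3 + l(-10)) = -336/((0 + 1)*3 + (4 - ¼*(-10))) = -336/(1*3 + (4 + 5/2)) = -336/(3 + 13/2) = -336/(19/2) = (2/19)*(-336) = -672/19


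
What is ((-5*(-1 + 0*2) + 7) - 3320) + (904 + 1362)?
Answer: -1042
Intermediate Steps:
((-5*(-1 + 0*2) + 7) - 3320) + (904 + 1362) = ((-5*(-1 + 0) + 7) - 3320) + 2266 = ((-5*(-1) + 7) - 3320) + 2266 = ((5 + 7) - 3320) + 2266 = (12 - 3320) + 2266 = -3308 + 2266 = -1042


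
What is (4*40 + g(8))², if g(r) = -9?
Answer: 22801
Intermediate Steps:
(4*40 + g(8))² = (4*40 - 9)² = (160 - 9)² = 151² = 22801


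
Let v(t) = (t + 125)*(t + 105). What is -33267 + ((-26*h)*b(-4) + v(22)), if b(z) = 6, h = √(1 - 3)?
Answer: -14598 - 156*I*√2 ≈ -14598.0 - 220.62*I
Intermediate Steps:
h = I*√2 (h = √(-2) = I*√2 ≈ 1.4142*I)
v(t) = (105 + t)*(125 + t) (v(t) = (125 + t)*(105 + t) = (105 + t)*(125 + t))
-33267 + ((-26*h)*b(-4) + v(22)) = -33267 + (-26*I*√2*6 + (13125 + 22² + 230*22)) = -33267 + (-26*I*√2*6 + (13125 + 484 + 5060)) = -33267 + (-156*I*√2 + 18669) = -33267 + (18669 - 156*I*√2) = -14598 - 156*I*√2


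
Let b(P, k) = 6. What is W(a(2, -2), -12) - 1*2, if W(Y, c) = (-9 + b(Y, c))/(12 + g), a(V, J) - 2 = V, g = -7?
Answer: -13/5 ≈ -2.6000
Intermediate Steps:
a(V, J) = 2 + V
W(Y, c) = -⅗ (W(Y, c) = (-9 + 6)/(12 - 7) = -3/5 = -3*⅕ = -⅗)
W(a(2, -2), -12) - 1*2 = -⅗ - 1*2 = -⅗ - 2 = -13/5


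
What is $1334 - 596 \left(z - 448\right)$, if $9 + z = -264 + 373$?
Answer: $208742$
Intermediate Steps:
$z = 100$ ($z = -9 + \left(-264 + 373\right) = -9 + 109 = 100$)
$1334 - 596 \left(z - 448\right) = 1334 - 596 \left(100 - 448\right) = 1334 - -207408 = 1334 + 207408 = 208742$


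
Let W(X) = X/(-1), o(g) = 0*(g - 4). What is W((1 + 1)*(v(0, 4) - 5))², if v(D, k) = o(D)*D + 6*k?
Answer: 1444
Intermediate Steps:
o(g) = 0 (o(g) = 0*(-4 + g) = 0)
v(D, k) = 6*k (v(D, k) = 0*D + 6*k = 0 + 6*k = 6*k)
W(X) = -X (W(X) = X*(-1) = -X)
W((1 + 1)*(v(0, 4) - 5))² = (-(1 + 1)*(6*4 - 5))² = (-2*(24 - 5))² = (-2*19)² = (-1*38)² = (-38)² = 1444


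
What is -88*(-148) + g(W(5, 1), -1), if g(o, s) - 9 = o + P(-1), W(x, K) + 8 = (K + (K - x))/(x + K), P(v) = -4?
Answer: 26041/2 ≈ 13021.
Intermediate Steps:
W(x, K) = -8 + (-x + 2*K)/(K + x) (W(x, K) = -8 + (K + (K - x))/(x + K) = -8 + (-x + 2*K)/(K + x))
g(o, s) = 5 + o (g(o, s) = 9 + (o - 4) = 9 + (-4 + o) = 5 + o)
-88*(-148) + g(W(5, 1), -1) = -88*(-148) + (5 + 3*(-3*5 - 2*1)/(1 + 5)) = 13024 + (5 + 3*(-15 - 2)/6) = 13024 + (5 + 3*(⅙)*(-17)) = 13024 + (5 - 17/2) = 13024 - 7/2 = 26041/2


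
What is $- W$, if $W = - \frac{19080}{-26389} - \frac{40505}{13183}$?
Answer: $\frac{817354805}{347886187} \approx 2.3495$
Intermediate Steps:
$W = - \frac{817354805}{347886187}$ ($W = \left(-19080\right) \left(- \frac{1}{26389}\right) - \frac{40505}{13183} = \frac{19080}{26389} - \frac{40505}{13183} = - \frac{817354805}{347886187} \approx -2.3495$)
$- W = \left(-1\right) \left(- \frac{817354805}{347886187}\right) = \frac{817354805}{347886187}$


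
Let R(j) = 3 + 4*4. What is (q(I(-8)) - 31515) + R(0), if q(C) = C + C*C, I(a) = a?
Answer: -31440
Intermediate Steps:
R(j) = 19 (R(j) = 3 + 16 = 19)
q(C) = C + C**2
(q(I(-8)) - 31515) + R(0) = (-8*(1 - 8) - 31515) + 19 = (-8*(-7) - 31515) + 19 = (56 - 31515) + 19 = -31459 + 19 = -31440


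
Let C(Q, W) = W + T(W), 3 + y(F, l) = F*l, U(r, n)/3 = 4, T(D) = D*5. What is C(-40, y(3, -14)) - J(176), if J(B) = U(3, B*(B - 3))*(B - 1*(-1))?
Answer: -2394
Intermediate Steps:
T(D) = 5*D
U(r, n) = 12 (U(r, n) = 3*4 = 12)
y(F, l) = -3 + F*l
C(Q, W) = 6*W (C(Q, W) = W + 5*W = 6*W)
J(B) = 12 + 12*B (J(B) = 12*(B - 1*(-1)) = 12*(B + 1) = 12*(1 + B) = 12 + 12*B)
C(-40, y(3, -14)) - J(176) = 6*(-3 + 3*(-14)) - (12 + 12*176) = 6*(-3 - 42) - (12 + 2112) = 6*(-45) - 1*2124 = -270 - 2124 = -2394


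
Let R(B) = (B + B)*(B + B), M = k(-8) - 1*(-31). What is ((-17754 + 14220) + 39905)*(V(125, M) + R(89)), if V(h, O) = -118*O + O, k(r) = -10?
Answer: 1063015217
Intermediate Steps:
M = 21 (M = -10 - 1*(-31) = -10 + 31 = 21)
R(B) = 4*B² (R(B) = (2*B)*(2*B) = 4*B²)
V(h, O) = -117*O
((-17754 + 14220) + 39905)*(V(125, M) + R(89)) = ((-17754 + 14220) + 39905)*(-117*21 + 4*89²) = (-3534 + 39905)*(-2457 + 4*7921) = 36371*(-2457 + 31684) = 36371*29227 = 1063015217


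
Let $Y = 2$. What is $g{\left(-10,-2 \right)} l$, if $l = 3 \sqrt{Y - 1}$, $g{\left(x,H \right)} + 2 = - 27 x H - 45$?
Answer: $-1761$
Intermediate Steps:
$g{\left(x,H \right)} = -47 - 27 H x$ ($g{\left(x,H \right)} = -2 + \left(- 27 x H - 45\right) = -2 - \left(45 + 27 H x\right) = -47 - 27 H x$)
$l = 3$ ($l = 3 \sqrt{2 - 1} = 3 \sqrt{1} = 3 \cdot 1 = 3$)
$g{\left(-10,-2 \right)} l = \left(-47 - \left(-54\right) \left(-10\right)\right) 3 = \left(-47 - 540\right) 3 = \left(-587\right) 3 = -1761$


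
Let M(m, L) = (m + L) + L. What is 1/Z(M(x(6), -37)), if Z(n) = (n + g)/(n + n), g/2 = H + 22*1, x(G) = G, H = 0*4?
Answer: 17/3 ≈ 5.6667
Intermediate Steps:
H = 0
M(m, L) = m + 2*L (M(m, L) = (L + m) + L = m + 2*L)
g = 44 (g = 2*(0 + 22*1) = 2*(0 + 22) = 2*22 = 44)
Z(n) = (44 + n)/(2*n) (Z(n) = (n + 44)/(n + n) = (44 + n)/((2*n)) = (44 + n)*(1/(2*n)) = (44 + n)/(2*n))
1/Z(M(x(6), -37)) = 1/((44 + (6 + 2*(-37)))/(2*(6 + 2*(-37)))) = 1/((44 + (6 - 74))/(2*(6 - 74))) = 1/((½)*(44 - 68)/(-68)) = 1/((½)*(-1/68)*(-24)) = 1/(3/17) = 17/3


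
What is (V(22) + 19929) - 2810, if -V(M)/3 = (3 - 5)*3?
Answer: 17137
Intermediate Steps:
V(M) = 18 (V(M) = -3*(3 - 5)*3 = -(-6)*3 = -3*(-6) = 18)
(V(22) + 19929) - 2810 = (18 + 19929) - 2810 = 19947 - 2810 = 17137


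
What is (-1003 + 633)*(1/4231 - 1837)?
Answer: 2875768020/4231 ≈ 6.7969e+5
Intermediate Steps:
(-1003 + 633)*(1/4231 - 1837) = -370*(1/4231 - 1837) = -370*(-7772346/4231) = 2875768020/4231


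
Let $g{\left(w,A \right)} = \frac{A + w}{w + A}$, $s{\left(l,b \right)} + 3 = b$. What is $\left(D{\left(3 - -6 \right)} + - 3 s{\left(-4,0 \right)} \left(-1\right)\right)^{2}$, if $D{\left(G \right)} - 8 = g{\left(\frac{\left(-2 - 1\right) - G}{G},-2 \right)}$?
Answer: $0$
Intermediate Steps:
$s{\left(l,b \right)} = -3 + b$
$g{\left(w,A \right)} = 1$ ($g{\left(w,A \right)} = \frac{A + w}{A + w} = 1$)
$D{\left(G \right)} = 9$ ($D{\left(G \right)} = 8 + 1 = 9$)
$\left(D{\left(3 - -6 \right)} + - 3 s{\left(-4,0 \right)} \left(-1\right)\right)^{2} = \left(9 + - 3 \left(-3 + 0\right) \left(-1\right)\right)^{2} = \left(9 + \left(-3\right) \left(-3\right) \left(-1\right)\right)^{2} = \left(9 + 9 \left(-1\right)\right)^{2} = \left(9 - 9\right)^{2} = 0^{2} = 0$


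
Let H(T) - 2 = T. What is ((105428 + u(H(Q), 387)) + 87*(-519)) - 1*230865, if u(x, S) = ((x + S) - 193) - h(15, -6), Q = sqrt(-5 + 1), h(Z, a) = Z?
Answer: -170409 + 2*I ≈ -1.7041e+5 + 2.0*I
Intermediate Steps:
Q = 2*I (Q = sqrt(-4) = 2*I ≈ 2.0*I)
H(T) = 2 + T
u(x, S) = -208 + S + x (u(x, S) = ((x + S) - 193) - 1*15 = ((S + x) - 193) - 15 = (-193 + S + x) - 15 = -208 + S + x)
((105428 + u(H(Q), 387)) + 87*(-519)) - 1*230865 = ((105428 + (-208 + 387 + (2 + 2*I))) + 87*(-519)) - 1*230865 = ((105428 + (181 + 2*I)) - 45153) - 230865 = ((105609 + 2*I) - 45153) - 230865 = (60456 + 2*I) - 230865 = -170409 + 2*I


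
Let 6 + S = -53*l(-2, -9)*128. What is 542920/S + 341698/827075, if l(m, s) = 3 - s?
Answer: -210608279014/33667742025 ≈ -6.2555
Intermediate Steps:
S = -81414 (S = -6 - 53*(3 - 1*(-9))*128 = -6 - 53*(3 + 9)*128 = -6 - 53*12*128 = -6 - 636*128 = -6 - 81408 = -81414)
542920/S + 341698/827075 = 542920/(-81414) + 341698/827075 = 542920*(-1/81414) + 341698*(1/827075) = -271460/40707 + 341698/827075 = -210608279014/33667742025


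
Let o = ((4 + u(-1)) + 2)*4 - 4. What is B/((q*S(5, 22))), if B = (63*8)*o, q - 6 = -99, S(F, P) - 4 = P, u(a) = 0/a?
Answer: -1680/403 ≈ -4.1687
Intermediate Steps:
u(a) = 0
S(F, P) = 4 + P
q = -93 (q = 6 - 99 = -93)
o = 20 (o = ((4 + 0) + 2)*4 - 4 = (4 + 2)*4 - 4 = 6*4 - 4 = 24 - 4 = 20)
B = 10080 (B = (63*8)*20 = 504*20 = 10080)
B/((q*S(5, 22))) = 10080/((-93*(4 + 22))) = 10080/((-93*26)) = 10080/(-2418) = 10080*(-1/2418) = -1680/403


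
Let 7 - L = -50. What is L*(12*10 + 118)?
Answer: 13566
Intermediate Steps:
L = 57 (L = 7 - 1*(-50) = 7 + 50 = 57)
L*(12*10 + 118) = 57*(12*10 + 118) = 57*(120 + 118) = 57*238 = 13566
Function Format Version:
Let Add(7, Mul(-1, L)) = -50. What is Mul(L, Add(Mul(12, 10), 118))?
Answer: 13566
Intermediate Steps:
L = 57 (L = Add(7, Mul(-1, -50)) = Add(7, 50) = 57)
Mul(L, Add(Mul(12, 10), 118)) = Mul(57, Add(Mul(12, 10), 118)) = Mul(57, Add(120, 118)) = Mul(57, 238) = 13566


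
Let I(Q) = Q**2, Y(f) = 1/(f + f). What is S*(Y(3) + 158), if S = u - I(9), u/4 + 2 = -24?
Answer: -175565/6 ≈ -29261.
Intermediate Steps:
Y(f) = 1/(2*f)
u = -104 (u = -8 + 4*(-24) = -8 - 96 = -104)
S = -185 (S = -104 - 1*9**2 = -104 - 1*81 = -104 - 81 = -185)
S*(Y(3) + 158) = -185*((1/2)/3 + 158) = -185*((1/2)*(1/3) + 158) = -185*(1/6 + 158) = -185*949/6 = -175565/6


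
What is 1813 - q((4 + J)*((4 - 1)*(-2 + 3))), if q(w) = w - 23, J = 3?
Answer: 1815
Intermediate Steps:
q(w) = -23 + w
1813 - q((4 + J)*((4 - 1)*(-2 + 3))) = 1813 - (-23 + (4 + 3)*((4 - 1)*(-2 + 3))) = 1813 - (-23 + 7*(3*1)) = 1813 - (-23 + 7*3) = 1813 - (-23 + 21) = 1813 - 1*(-2) = 1813 + 2 = 1815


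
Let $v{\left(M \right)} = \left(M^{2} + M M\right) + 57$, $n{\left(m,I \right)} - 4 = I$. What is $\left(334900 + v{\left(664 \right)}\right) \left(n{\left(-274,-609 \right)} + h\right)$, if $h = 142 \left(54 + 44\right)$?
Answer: $16196145939$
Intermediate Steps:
$n{\left(m,I \right)} = 4 + I$
$v{\left(M \right)} = 57 + 2 M^{2}$ ($v{\left(M \right)} = \left(M^{2} + M^{2}\right) + 57 = 2 M^{2} + 57 = 57 + 2 M^{2}$)
$h = 13916$ ($h = 142 \cdot 98 = 13916$)
$\left(334900 + v{\left(664 \right)}\right) \left(n{\left(-274,-609 \right)} + h\right) = \left(334900 + \left(57 + 2 \cdot 664^{2}\right)\right) \left(\left(4 - 609\right) + 13916\right) = \left(334900 + \left(57 + 2 \cdot 440896\right)\right) \left(-605 + 13916\right) = \left(334900 + \left(57 + 881792\right)\right) 13311 = \left(334900 + 881849\right) 13311 = 1216749 \cdot 13311 = 16196145939$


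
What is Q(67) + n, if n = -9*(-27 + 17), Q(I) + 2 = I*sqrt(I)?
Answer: 88 + 67*sqrt(67) ≈ 636.42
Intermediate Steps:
Q(I) = -2 + I**(3/2) (Q(I) = -2 + I*sqrt(I) = -2 + I**(3/2))
n = 90 (n = -9*(-10) = 90)
Q(67) + n = (-2 + 67**(3/2)) + 90 = (-2 + 67*sqrt(67)) + 90 = 88 + 67*sqrt(67)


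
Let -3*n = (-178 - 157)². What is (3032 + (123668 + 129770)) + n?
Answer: 657185/3 ≈ 2.1906e+5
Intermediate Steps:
n = -112225/3 (n = -(-178 - 157)²/3 = -⅓*(-335)² = -⅓*112225 = -112225/3 ≈ -37408.)
(3032 + (123668 + 129770)) + n = (3032 + (123668 + 129770)) - 112225/3 = (3032 + 253438) - 112225/3 = 256470 - 112225/3 = 657185/3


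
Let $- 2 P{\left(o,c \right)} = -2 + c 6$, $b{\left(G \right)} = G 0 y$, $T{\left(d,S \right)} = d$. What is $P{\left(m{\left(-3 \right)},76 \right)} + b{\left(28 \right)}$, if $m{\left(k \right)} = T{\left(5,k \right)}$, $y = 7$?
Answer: $-227$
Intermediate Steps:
$m{\left(k \right)} = 5$
$b{\left(G \right)} = 0$ ($b{\left(G \right)} = G 0 \cdot 7 = 0 \cdot 7 = 0$)
$P{\left(o,c \right)} = 1 - 3 c$ ($P{\left(o,c \right)} = - \frac{-2 + c 6}{2} = - \frac{-2 + 6 c}{2} = 1 - 3 c$)
$P{\left(m{\left(-3 \right)},76 \right)} + b{\left(28 \right)} = \left(1 - 228\right) + 0 = -227 + 0 = -227$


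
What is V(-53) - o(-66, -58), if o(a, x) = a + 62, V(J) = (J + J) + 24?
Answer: -78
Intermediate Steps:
V(J) = 24 + 2*J (V(J) = 2*J + 24 = 24 + 2*J)
o(a, x) = 62 + a
V(-53) - o(-66, -58) = (24 + 2*(-53)) - (62 - 66) = (24 - 106) - 1*(-4) = -82 + 4 = -78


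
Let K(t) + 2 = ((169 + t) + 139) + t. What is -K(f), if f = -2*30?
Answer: -186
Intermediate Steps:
f = -60
K(t) = 306 + 2*t (K(t) = -2 + (((169 + t) + 139) + t) = -2 + ((308 + t) + t) = -2 + (308 + 2*t) = 306 + 2*t)
-K(f) = -(306 + 2*(-60)) = -(306 - 120) = -1*186 = -186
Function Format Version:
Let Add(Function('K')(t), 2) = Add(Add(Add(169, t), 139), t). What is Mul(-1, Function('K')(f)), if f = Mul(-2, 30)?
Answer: -186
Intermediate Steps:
f = -60
Function('K')(t) = Add(306, Mul(2, t)) (Function('K')(t) = Add(-2, Add(Add(Add(169, t), 139), t)) = Add(-2, Add(Add(308, t), t)) = Add(-2, Add(308, Mul(2, t))) = Add(306, Mul(2, t)))
Mul(-1, Function('K')(f)) = Mul(-1, Add(306, Mul(2, -60))) = Mul(-1, Add(306, -120)) = Mul(-1, 186) = -186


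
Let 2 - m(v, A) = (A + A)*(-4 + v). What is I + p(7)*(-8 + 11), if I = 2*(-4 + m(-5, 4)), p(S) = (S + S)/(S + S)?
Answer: 143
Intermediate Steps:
m(v, A) = 2 - 2*A*(-4 + v) (m(v, A) = 2 - (A + A)*(-4 + v) = 2 - 2*A*(-4 + v))
p(S) = 1 (p(S) = (2*S)/((2*S)) = (2*S)*(1/(2*S)) = 1)
I = 140 (I = 2*(-4 + (2 + 8*4 - 2*4*(-5))) = 2*(-4 + (2 + 32 + 40)) = 2*(-4 + 74) = 2*70 = 140)
I + p(7)*(-8 + 11) = 140 + 1*(-8 + 11) = 140 + 1*3 = 140 + 3 = 143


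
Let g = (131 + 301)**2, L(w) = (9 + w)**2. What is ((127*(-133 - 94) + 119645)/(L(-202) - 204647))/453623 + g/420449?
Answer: 644152911350496/1451229087155743 ≈ 0.44387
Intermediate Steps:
g = 186624 (g = 432**2 = 186624)
((127*(-133 - 94) + 119645)/(L(-202) - 204647))/453623 + g/420449 = ((127*(-133 - 94) + 119645)/((9 - 202)**2 - 204647))/453623 + 186624/420449 = ((127*(-227) + 119645)/((-193)**2 - 204647))*(1/453623) + 186624*(1/420449) = ((-28829 + 119645)/(37249 - 204647))*(1/453623) + 186624/420449 = (90816/(-167398))*(1/453623) + 186624/420449 = (90816*(-1/167398))*(1/453623) + 186624/420449 = -4128/7609*1/453623 + 186624/420449 = -4128/3451617407 + 186624/420449 = 644152911350496/1451229087155743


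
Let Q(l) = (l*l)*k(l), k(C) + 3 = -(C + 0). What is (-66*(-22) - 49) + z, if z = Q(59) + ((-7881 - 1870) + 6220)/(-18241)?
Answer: -3911213448/18241 ≈ -2.1442e+5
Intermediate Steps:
k(C) = -3 - C (k(C) = -3 - (C + 0) = -3 - C)
Q(l) = l²*(-3 - l) (Q(l) = (l*l)*(-3 - l) = l²*(-3 - l))
z = -3936805571/18241 (z = 59²*(-3 - 1*59) + ((-7881 - 1870) + 6220)/(-18241) = 3481*(-3 - 59) + (-9751 + 6220)*(-1/18241) = 3481*(-62) - 3531*(-1/18241) = -215822 + 3531/18241 = -3936805571/18241 ≈ -2.1582e+5)
(-66*(-22) - 49) + z = (-66*(-22) - 49) - 3936805571/18241 = (1452 - 49) - 3936805571/18241 = 1403 - 3936805571/18241 = -3911213448/18241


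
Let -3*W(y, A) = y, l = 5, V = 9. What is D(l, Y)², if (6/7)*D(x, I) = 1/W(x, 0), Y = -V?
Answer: 49/100 ≈ 0.49000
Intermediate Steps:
Y = -9 (Y = -1*9 = -9)
W(y, A) = -y/3
D(x, I) = -7/(2*x) (D(x, I) = 7/(6*((-x/3))) = 7*(-3/x)/6 = -7/(2*x))
D(l, Y)² = (-7/2/5)² = (-7/2*⅕)² = (-7/10)² = 49/100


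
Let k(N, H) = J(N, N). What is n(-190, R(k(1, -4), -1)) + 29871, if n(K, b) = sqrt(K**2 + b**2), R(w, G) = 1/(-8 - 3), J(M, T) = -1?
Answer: 29871 + sqrt(4368101)/11 ≈ 30061.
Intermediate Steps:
k(N, H) = -1
R(w, G) = -1/11 (R(w, G) = 1/(-11) = -1/11)
n(-190, R(k(1, -4), -1)) + 29871 = sqrt((-190)**2 + (-1/11)**2) + 29871 = sqrt(36100 + 1/121) + 29871 = sqrt(4368101/121) + 29871 = sqrt(4368101)/11 + 29871 = 29871 + sqrt(4368101)/11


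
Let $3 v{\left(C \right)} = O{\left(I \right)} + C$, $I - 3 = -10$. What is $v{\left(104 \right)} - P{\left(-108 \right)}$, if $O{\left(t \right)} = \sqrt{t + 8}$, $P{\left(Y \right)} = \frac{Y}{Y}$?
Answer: $34$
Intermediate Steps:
$I = -7$ ($I = 3 - 10 = -7$)
$P{\left(Y \right)} = 1$
$O{\left(t \right)} = \sqrt{8 + t}$
$v{\left(C \right)} = \frac{1}{3} + \frac{C}{3}$ ($v{\left(C \right)} = \frac{\sqrt{8 - 7} + C}{3} = \frac{\sqrt{1} + C}{3} = \frac{1 + C}{3} = \frac{1}{3} + \frac{C}{3}$)
$v{\left(104 \right)} - P{\left(-108 \right)} = \left(\frac{1}{3} + \frac{1}{3} \cdot 104\right) - 1 = \left(\frac{1}{3} + \frac{104}{3}\right) - 1 = 35 - 1 = 34$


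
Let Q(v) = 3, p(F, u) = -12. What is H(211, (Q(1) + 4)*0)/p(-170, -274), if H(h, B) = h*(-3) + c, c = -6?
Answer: 213/4 ≈ 53.250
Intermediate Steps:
H(h, B) = -6 - 3*h (H(h, B) = h*(-3) - 6 = -3*h - 6 = -6 - 3*h)
H(211, (Q(1) + 4)*0)/p(-170, -274) = (-6 - 3*211)/(-12) = (-6 - 633)*(-1/12) = -639*(-1/12) = 213/4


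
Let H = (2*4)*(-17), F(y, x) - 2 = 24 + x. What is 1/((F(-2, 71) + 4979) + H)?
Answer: 1/4940 ≈ 0.00020243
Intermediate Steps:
F(y, x) = 26 + x (F(y, x) = 2 + (24 + x) = 26 + x)
H = -136 (H = 8*(-17) = -136)
1/((F(-2, 71) + 4979) + H) = 1/(((26 + 71) + 4979) - 136) = 1/((97 + 4979) - 136) = 1/(5076 - 136) = 1/4940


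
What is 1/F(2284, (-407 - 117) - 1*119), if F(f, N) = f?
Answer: 1/2284 ≈ 0.00043783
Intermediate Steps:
1/F(2284, (-407 - 117) - 1*119) = 1/2284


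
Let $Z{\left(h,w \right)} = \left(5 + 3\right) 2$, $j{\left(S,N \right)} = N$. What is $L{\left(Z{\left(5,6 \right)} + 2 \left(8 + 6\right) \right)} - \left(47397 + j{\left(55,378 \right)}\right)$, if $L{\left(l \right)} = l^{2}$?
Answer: $-45839$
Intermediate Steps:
$Z{\left(h,w \right)} = 16$ ($Z{\left(h,w \right)} = 8 \cdot 2 = 16$)
$L{\left(Z{\left(5,6 \right)} + 2 \left(8 + 6\right) \right)} - \left(47397 + j{\left(55,378 \right)}\right) = \left(16 + 2 \left(8 + 6\right)\right)^{2} - 47775 = \left(16 + 2 \cdot 14\right)^{2} - 47775 = \left(16 + 28\right)^{2} - 47775 = 44^{2} - 47775 = 1936 - 47775 = -45839$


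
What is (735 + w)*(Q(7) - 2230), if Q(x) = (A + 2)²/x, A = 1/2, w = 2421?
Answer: -49245435/7 ≈ -7.0351e+6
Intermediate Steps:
A = ½ ≈ 0.50000
Q(x) = 25/(4*x) (Q(x) = (½ + 2)²/x = (5/2)²/x = 25/(4*x))
(735 + w)*(Q(7) - 2230) = (735 + 2421)*((25/4)/7 - 2230) = 3156*((25/4)*(⅐) - 2230) = 3156*(25/28 - 2230) = 3156*(-62415/28) = -49245435/7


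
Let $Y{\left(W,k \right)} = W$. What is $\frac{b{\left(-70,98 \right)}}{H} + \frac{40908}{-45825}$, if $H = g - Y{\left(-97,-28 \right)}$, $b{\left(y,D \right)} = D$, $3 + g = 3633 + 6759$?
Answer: $- \frac{1443777}{1634425} \approx -0.88335$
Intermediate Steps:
$g = 10389$ ($g = -3 + \left(3633 + 6759\right) = -3 + 10392 = 10389$)
$H = 10486$ ($H = 10389 - -97 = 10389 + 97 = 10486$)
$\frac{b{\left(-70,98 \right)}}{H} + \frac{40908}{-45825} = \frac{98}{10486} + \frac{40908}{-45825} = 98 \cdot \frac{1}{10486} + 40908 \left(- \frac{1}{45825}\right) = \frac{1}{107} - \frac{13636}{15275} = - \frac{1443777}{1634425}$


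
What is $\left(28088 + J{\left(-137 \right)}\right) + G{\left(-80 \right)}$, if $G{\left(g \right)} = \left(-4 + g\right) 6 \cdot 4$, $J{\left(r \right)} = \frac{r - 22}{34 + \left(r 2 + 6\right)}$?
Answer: $\frac{2033669}{78} \approx 26073.0$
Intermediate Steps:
$J{\left(r \right)} = \frac{-22 + r}{40 + 2 r}$ ($J{\left(r \right)} = \frac{-22 + r}{34 + \left(2 r + 6\right)} = \frac{-22 + r}{34 + \left(6 + 2 r\right)} = \frac{-22 + r}{40 + 2 r}$)
$G{\left(g \right)} = -96 + 24 g$ ($G{\left(g \right)} = \left(-4 + g\right) 24 = -96 + 24 g$)
$\left(28088 + J{\left(-137 \right)}\right) + G{\left(-80 \right)} = \left(28088 + \frac{-22 - 137}{2 \left(20 - 137\right)}\right) + \left(-96 + 24 \left(-80\right)\right) = \left(28088 + \frac{1}{2} \frac{1}{-117} \left(-159\right)\right) - 2016 = \left(28088 + \frac{1}{2} \left(- \frac{1}{117}\right) \left(-159\right)\right) - 2016 = \left(28088 + \frac{53}{78}\right) - 2016 = \frac{2190917}{78} - 2016 = \frac{2033669}{78}$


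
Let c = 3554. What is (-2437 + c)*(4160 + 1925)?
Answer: 6796945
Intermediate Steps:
(-2437 + c)*(4160 + 1925) = (-2437 + 3554)*(4160 + 1925) = 1117*6085 = 6796945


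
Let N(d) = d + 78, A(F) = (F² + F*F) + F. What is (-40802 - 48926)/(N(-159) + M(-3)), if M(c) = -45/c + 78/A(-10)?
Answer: 8524160/6231 ≈ 1368.0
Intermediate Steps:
A(F) = F + 2*F² (A(F) = (F² + F²) + F = 2*F² + F = F + 2*F²)
N(d) = 78 + d
M(c) = 39/95 - 45/c (M(c) = -45/c + 78/((-10*(1 + 2*(-10)))) = -45/c + 78/((-10*(1 - 20))) = -45/c + 78/((-10*(-19))) = -45/c + 78/190 = -45/c + 78*(1/190) = -45/c + 39/95 = 39/95 - 45/c)
(-40802 - 48926)/(N(-159) + M(-3)) = (-40802 - 48926)/((78 - 159) + (39/95 - 45/(-3))) = -89728/(-81 + (39/95 - 45*(-⅓))) = -89728/(-81 + (39/95 + 15)) = -89728/(-81 + 1464/95) = -89728/(-6231/95) = -89728*(-95/6231) = 8524160/6231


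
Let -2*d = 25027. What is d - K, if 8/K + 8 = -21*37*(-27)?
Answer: -524841233/41942 ≈ -12514.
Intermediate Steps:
K = 8/20971 (K = 8/(-8 - 21*37*(-27)) = 8/(-8 - 777*(-27)) = 8/(-8 + 20979) = 8/20971 ≈ 0.00038148)
d = -25027/2 (d = -½*25027 = -25027/2 ≈ -12514.)
d - K = -25027/2 - 1*8/20971 = -25027/2 - 8/20971 = -524841233/41942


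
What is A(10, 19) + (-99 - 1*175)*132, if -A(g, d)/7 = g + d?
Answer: -36371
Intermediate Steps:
A(g, d) = -7*d - 7*g (A(g, d) = -7*(g + d) = -7*(d + g) = -7*d - 7*g)
A(10, 19) + (-99 - 1*175)*132 = (-7*19 - 7*10) + (-99 - 1*175)*132 = (-133 - 70) + (-99 - 175)*132 = -203 - 274*132 = -203 - 36168 = -36371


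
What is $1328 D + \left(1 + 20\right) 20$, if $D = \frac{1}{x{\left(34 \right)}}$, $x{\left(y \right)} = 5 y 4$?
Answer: $\frac{35866}{85} \approx 421.95$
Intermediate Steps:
$x{\left(y \right)} = 20 y$
$D = \frac{1}{680}$ ($D = \frac{1}{20 \cdot 34} = \frac{1}{680} \approx 0.0014706$)
$1328 D + \left(1 + 20\right) 20 = 1328 \cdot \frac{1}{680} + \left(1 + 20\right) 20 = \frac{166}{85} + 21 \cdot 20 = \frac{166}{85} + 420 = \frac{35866}{85}$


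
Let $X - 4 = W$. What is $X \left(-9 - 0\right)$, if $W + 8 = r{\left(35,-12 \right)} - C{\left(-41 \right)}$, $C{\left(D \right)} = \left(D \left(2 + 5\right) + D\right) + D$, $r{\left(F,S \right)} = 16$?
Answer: $-3429$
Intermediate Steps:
$C{\left(D \right)} = 9 D$ ($C{\left(D \right)} = \left(D 7 + D\right) + D = \left(7 D + D\right) + D = 8 D + D = 9 D$)
$W = 377$ ($W = -8 - \left(-16 + 9 \left(-41\right)\right) = -8 + \left(16 - -369\right) = -8 + \left(16 + 369\right) = -8 + 385 = 377$)
$X = 381$ ($X = 4 + 377 = 381$)
$X \left(-9 - 0\right) = 381 \left(-9 - 0\right) = 381 \left(-9 + 0\right) = 381 \left(-9\right) = -3429$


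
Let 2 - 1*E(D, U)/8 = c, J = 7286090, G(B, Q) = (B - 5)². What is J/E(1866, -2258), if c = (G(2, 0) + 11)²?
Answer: -3643045/1592 ≈ -2288.3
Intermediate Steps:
G(B, Q) = (-5 + B)²
c = 400 (c = ((-5 + 2)² + 11)² = ((-3)² + 11)² = (9 + 11)² = 20² = 400)
E(D, U) = -3184 (E(D, U) = 16 - 8*400 = 16 - 3200 = -3184)
J/E(1866, -2258) = 7286090/(-3184) = 7286090*(-1/3184) = -3643045/1592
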